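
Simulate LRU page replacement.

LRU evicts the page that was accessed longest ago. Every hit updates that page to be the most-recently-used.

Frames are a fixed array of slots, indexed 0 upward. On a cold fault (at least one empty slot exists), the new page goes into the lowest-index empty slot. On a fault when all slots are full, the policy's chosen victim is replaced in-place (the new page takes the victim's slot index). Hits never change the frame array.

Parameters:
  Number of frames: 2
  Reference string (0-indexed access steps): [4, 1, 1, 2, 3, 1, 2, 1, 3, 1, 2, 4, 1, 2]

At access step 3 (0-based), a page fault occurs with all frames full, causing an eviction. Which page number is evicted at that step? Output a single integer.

Step 0: ref 4 -> FAULT, frames=[4,-]
Step 1: ref 1 -> FAULT, frames=[4,1]
Step 2: ref 1 -> HIT, frames=[4,1]
Step 3: ref 2 -> FAULT, evict 4, frames=[2,1]
At step 3: evicted page 4

Answer: 4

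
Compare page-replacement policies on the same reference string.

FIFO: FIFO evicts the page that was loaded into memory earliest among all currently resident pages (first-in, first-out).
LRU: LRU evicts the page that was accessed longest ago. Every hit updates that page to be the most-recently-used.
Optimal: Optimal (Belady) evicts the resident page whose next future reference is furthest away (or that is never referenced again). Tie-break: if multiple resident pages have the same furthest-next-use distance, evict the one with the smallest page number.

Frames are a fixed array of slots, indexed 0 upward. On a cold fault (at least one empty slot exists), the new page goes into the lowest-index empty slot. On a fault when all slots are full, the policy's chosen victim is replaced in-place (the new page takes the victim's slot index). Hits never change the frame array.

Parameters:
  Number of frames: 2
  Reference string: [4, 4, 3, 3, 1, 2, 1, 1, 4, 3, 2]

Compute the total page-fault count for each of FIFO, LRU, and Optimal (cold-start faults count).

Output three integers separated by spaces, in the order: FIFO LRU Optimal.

--- FIFO ---
  step 0: ref 4 -> FAULT, frames=[4,-] (faults so far: 1)
  step 1: ref 4 -> HIT, frames=[4,-] (faults so far: 1)
  step 2: ref 3 -> FAULT, frames=[4,3] (faults so far: 2)
  step 3: ref 3 -> HIT, frames=[4,3] (faults so far: 2)
  step 4: ref 1 -> FAULT, evict 4, frames=[1,3] (faults so far: 3)
  step 5: ref 2 -> FAULT, evict 3, frames=[1,2] (faults so far: 4)
  step 6: ref 1 -> HIT, frames=[1,2] (faults so far: 4)
  step 7: ref 1 -> HIT, frames=[1,2] (faults so far: 4)
  step 8: ref 4 -> FAULT, evict 1, frames=[4,2] (faults so far: 5)
  step 9: ref 3 -> FAULT, evict 2, frames=[4,3] (faults so far: 6)
  step 10: ref 2 -> FAULT, evict 4, frames=[2,3] (faults so far: 7)
  FIFO total faults: 7
--- LRU ---
  step 0: ref 4 -> FAULT, frames=[4,-] (faults so far: 1)
  step 1: ref 4 -> HIT, frames=[4,-] (faults so far: 1)
  step 2: ref 3 -> FAULT, frames=[4,3] (faults so far: 2)
  step 3: ref 3 -> HIT, frames=[4,3] (faults so far: 2)
  step 4: ref 1 -> FAULT, evict 4, frames=[1,3] (faults so far: 3)
  step 5: ref 2 -> FAULT, evict 3, frames=[1,2] (faults so far: 4)
  step 6: ref 1 -> HIT, frames=[1,2] (faults so far: 4)
  step 7: ref 1 -> HIT, frames=[1,2] (faults so far: 4)
  step 8: ref 4 -> FAULT, evict 2, frames=[1,4] (faults so far: 5)
  step 9: ref 3 -> FAULT, evict 1, frames=[3,4] (faults so far: 6)
  step 10: ref 2 -> FAULT, evict 4, frames=[3,2] (faults so far: 7)
  LRU total faults: 7
--- Optimal ---
  step 0: ref 4 -> FAULT, frames=[4,-] (faults so far: 1)
  step 1: ref 4 -> HIT, frames=[4,-] (faults so far: 1)
  step 2: ref 3 -> FAULT, frames=[4,3] (faults so far: 2)
  step 3: ref 3 -> HIT, frames=[4,3] (faults so far: 2)
  step 4: ref 1 -> FAULT, evict 3, frames=[4,1] (faults so far: 3)
  step 5: ref 2 -> FAULT, evict 4, frames=[2,1] (faults so far: 4)
  step 6: ref 1 -> HIT, frames=[2,1] (faults so far: 4)
  step 7: ref 1 -> HIT, frames=[2,1] (faults so far: 4)
  step 8: ref 4 -> FAULT, evict 1, frames=[2,4] (faults so far: 5)
  step 9: ref 3 -> FAULT, evict 4, frames=[2,3] (faults so far: 6)
  step 10: ref 2 -> HIT, frames=[2,3] (faults so far: 6)
  Optimal total faults: 6

Answer: 7 7 6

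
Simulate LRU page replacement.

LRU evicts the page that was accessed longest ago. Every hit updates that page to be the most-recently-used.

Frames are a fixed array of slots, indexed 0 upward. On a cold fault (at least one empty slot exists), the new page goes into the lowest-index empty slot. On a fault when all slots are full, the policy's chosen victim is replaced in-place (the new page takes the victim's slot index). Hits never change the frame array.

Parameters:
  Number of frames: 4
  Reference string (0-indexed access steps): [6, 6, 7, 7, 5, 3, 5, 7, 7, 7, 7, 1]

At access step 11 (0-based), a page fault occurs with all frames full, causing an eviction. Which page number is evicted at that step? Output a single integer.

Answer: 6

Derivation:
Step 0: ref 6 -> FAULT, frames=[6,-,-,-]
Step 1: ref 6 -> HIT, frames=[6,-,-,-]
Step 2: ref 7 -> FAULT, frames=[6,7,-,-]
Step 3: ref 7 -> HIT, frames=[6,7,-,-]
Step 4: ref 5 -> FAULT, frames=[6,7,5,-]
Step 5: ref 3 -> FAULT, frames=[6,7,5,3]
Step 6: ref 5 -> HIT, frames=[6,7,5,3]
Step 7: ref 7 -> HIT, frames=[6,7,5,3]
Step 8: ref 7 -> HIT, frames=[6,7,5,3]
Step 9: ref 7 -> HIT, frames=[6,7,5,3]
Step 10: ref 7 -> HIT, frames=[6,7,5,3]
Step 11: ref 1 -> FAULT, evict 6, frames=[1,7,5,3]
At step 11: evicted page 6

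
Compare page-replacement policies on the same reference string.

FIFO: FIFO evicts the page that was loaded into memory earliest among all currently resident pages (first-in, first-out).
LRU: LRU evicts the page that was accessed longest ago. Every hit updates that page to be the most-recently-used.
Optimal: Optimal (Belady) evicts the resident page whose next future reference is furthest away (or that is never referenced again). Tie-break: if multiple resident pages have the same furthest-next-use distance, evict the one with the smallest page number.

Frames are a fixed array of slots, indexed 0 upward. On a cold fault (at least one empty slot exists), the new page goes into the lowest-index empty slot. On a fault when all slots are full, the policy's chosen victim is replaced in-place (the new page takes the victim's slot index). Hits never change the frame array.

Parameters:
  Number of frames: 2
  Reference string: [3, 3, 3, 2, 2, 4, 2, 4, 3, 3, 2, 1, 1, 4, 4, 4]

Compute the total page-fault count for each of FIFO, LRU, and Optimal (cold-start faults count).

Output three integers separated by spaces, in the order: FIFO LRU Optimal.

--- FIFO ---
  step 0: ref 3 -> FAULT, frames=[3,-] (faults so far: 1)
  step 1: ref 3 -> HIT, frames=[3,-] (faults so far: 1)
  step 2: ref 3 -> HIT, frames=[3,-] (faults so far: 1)
  step 3: ref 2 -> FAULT, frames=[3,2] (faults so far: 2)
  step 4: ref 2 -> HIT, frames=[3,2] (faults so far: 2)
  step 5: ref 4 -> FAULT, evict 3, frames=[4,2] (faults so far: 3)
  step 6: ref 2 -> HIT, frames=[4,2] (faults so far: 3)
  step 7: ref 4 -> HIT, frames=[4,2] (faults so far: 3)
  step 8: ref 3 -> FAULT, evict 2, frames=[4,3] (faults so far: 4)
  step 9: ref 3 -> HIT, frames=[4,3] (faults so far: 4)
  step 10: ref 2 -> FAULT, evict 4, frames=[2,3] (faults so far: 5)
  step 11: ref 1 -> FAULT, evict 3, frames=[2,1] (faults so far: 6)
  step 12: ref 1 -> HIT, frames=[2,1] (faults so far: 6)
  step 13: ref 4 -> FAULT, evict 2, frames=[4,1] (faults so far: 7)
  step 14: ref 4 -> HIT, frames=[4,1] (faults so far: 7)
  step 15: ref 4 -> HIT, frames=[4,1] (faults so far: 7)
  FIFO total faults: 7
--- LRU ---
  step 0: ref 3 -> FAULT, frames=[3,-] (faults so far: 1)
  step 1: ref 3 -> HIT, frames=[3,-] (faults so far: 1)
  step 2: ref 3 -> HIT, frames=[3,-] (faults so far: 1)
  step 3: ref 2 -> FAULT, frames=[3,2] (faults so far: 2)
  step 4: ref 2 -> HIT, frames=[3,2] (faults so far: 2)
  step 5: ref 4 -> FAULT, evict 3, frames=[4,2] (faults so far: 3)
  step 6: ref 2 -> HIT, frames=[4,2] (faults so far: 3)
  step 7: ref 4 -> HIT, frames=[4,2] (faults so far: 3)
  step 8: ref 3 -> FAULT, evict 2, frames=[4,3] (faults so far: 4)
  step 9: ref 3 -> HIT, frames=[4,3] (faults so far: 4)
  step 10: ref 2 -> FAULT, evict 4, frames=[2,3] (faults so far: 5)
  step 11: ref 1 -> FAULT, evict 3, frames=[2,1] (faults so far: 6)
  step 12: ref 1 -> HIT, frames=[2,1] (faults so far: 6)
  step 13: ref 4 -> FAULT, evict 2, frames=[4,1] (faults so far: 7)
  step 14: ref 4 -> HIT, frames=[4,1] (faults so far: 7)
  step 15: ref 4 -> HIT, frames=[4,1] (faults so far: 7)
  LRU total faults: 7
--- Optimal ---
  step 0: ref 3 -> FAULT, frames=[3,-] (faults so far: 1)
  step 1: ref 3 -> HIT, frames=[3,-] (faults so far: 1)
  step 2: ref 3 -> HIT, frames=[3,-] (faults so far: 1)
  step 3: ref 2 -> FAULT, frames=[3,2] (faults so far: 2)
  step 4: ref 2 -> HIT, frames=[3,2] (faults so far: 2)
  step 5: ref 4 -> FAULT, evict 3, frames=[4,2] (faults so far: 3)
  step 6: ref 2 -> HIT, frames=[4,2] (faults so far: 3)
  step 7: ref 4 -> HIT, frames=[4,2] (faults so far: 3)
  step 8: ref 3 -> FAULT, evict 4, frames=[3,2] (faults so far: 4)
  step 9: ref 3 -> HIT, frames=[3,2] (faults so far: 4)
  step 10: ref 2 -> HIT, frames=[3,2] (faults so far: 4)
  step 11: ref 1 -> FAULT, evict 2, frames=[3,1] (faults so far: 5)
  step 12: ref 1 -> HIT, frames=[3,1] (faults so far: 5)
  step 13: ref 4 -> FAULT, evict 1, frames=[3,4] (faults so far: 6)
  step 14: ref 4 -> HIT, frames=[3,4] (faults so far: 6)
  step 15: ref 4 -> HIT, frames=[3,4] (faults so far: 6)
  Optimal total faults: 6

Answer: 7 7 6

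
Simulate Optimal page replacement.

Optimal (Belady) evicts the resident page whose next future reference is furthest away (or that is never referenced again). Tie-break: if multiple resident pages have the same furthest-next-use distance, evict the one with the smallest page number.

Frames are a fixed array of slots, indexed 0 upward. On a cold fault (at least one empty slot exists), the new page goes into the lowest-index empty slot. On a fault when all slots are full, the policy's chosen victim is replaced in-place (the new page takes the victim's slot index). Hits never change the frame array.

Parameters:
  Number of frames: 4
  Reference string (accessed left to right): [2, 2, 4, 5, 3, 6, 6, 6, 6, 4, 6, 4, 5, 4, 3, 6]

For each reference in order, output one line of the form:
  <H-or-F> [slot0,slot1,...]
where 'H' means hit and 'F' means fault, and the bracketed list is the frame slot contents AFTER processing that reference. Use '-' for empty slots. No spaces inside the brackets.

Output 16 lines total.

F [2,-,-,-]
H [2,-,-,-]
F [2,4,-,-]
F [2,4,5,-]
F [2,4,5,3]
F [6,4,5,3]
H [6,4,5,3]
H [6,4,5,3]
H [6,4,5,3]
H [6,4,5,3]
H [6,4,5,3]
H [6,4,5,3]
H [6,4,5,3]
H [6,4,5,3]
H [6,4,5,3]
H [6,4,5,3]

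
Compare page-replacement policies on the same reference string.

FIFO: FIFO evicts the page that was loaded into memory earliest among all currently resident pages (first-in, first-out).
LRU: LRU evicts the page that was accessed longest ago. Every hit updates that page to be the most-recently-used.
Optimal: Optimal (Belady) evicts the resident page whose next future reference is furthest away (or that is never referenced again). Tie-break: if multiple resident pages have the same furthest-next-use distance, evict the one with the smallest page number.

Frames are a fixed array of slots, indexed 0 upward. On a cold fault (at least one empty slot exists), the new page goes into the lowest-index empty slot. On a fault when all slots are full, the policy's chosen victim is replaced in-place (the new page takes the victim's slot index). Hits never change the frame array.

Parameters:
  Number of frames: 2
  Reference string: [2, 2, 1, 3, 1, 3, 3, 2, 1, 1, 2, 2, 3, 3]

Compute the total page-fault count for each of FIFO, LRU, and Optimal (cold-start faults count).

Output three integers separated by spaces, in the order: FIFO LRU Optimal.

Answer: 6 6 5

Derivation:
--- FIFO ---
  step 0: ref 2 -> FAULT, frames=[2,-] (faults so far: 1)
  step 1: ref 2 -> HIT, frames=[2,-] (faults so far: 1)
  step 2: ref 1 -> FAULT, frames=[2,1] (faults so far: 2)
  step 3: ref 3 -> FAULT, evict 2, frames=[3,1] (faults so far: 3)
  step 4: ref 1 -> HIT, frames=[3,1] (faults so far: 3)
  step 5: ref 3 -> HIT, frames=[3,1] (faults so far: 3)
  step 6: ref 3 -> HIT, frames=[3,1] (faults so far: 3)
  step 7: ref 2 -> FAULT, evict 1, frames=[3,2] (faults so far: 4)
  step 8: ref 1 -> FAULT, evict 3, frames=[1,2] (faults so far: 5)
  step 9: ref 1 -> HIT, frames=[1,2] (faults so far: 5)
  step 10: ref 2 -> HIT, frames=[1,2] (faults so far: 5)
  step 11: ref 2 -> HIT, frames=[1,2] (faults so far: 5)
  step 12: ref 3 -> FAULT, evict 2, frames=[1,3] (faults so far: 6)
  step 13: ref 3 -> HIT, frames=[1,3] (faults so far: 6)
  FIFO total faults: 6
--- LRU ---
  step 0: ref 2 -> FAULT, frames=[2,-] (faults so far: 1)
  step 1: ref 2 -> HIT, frames=[2,-] (faults so far: 1)
  step 2: ref 1 -> FAULT, frames=[2,1] (faults so far: 2)
  step 3: ref 3 -> FAULT, evict 2, frames=[3,1] (faults so far: 3)
  step 4: ref 1 -> HIT, frames=[3,1] (faults so far: 3)
  step 5: ref 3 -> HIT, frames=[3,1] (faults so far: 3)
  step 6: ref 3 -> HIT, frames=[3,1] (faults so far: 3)
  step 7: ref 2 -> FAULT, evict 1, frames=[3,2] (faults so far: 4)
  step 8: ref 1 -> FAULT, evict 3, frames=[1,2] (faults so far: 5)
  step 9: ref 1 -> HIT, frames=[1,2] (faults so far: 5)
  step 10: ref 2 -> HIT, frames=[1,2] (faults so far: 5)
  step 11: ref 2 -> HIT, frames=[1,2] (faults so far: 5)
  step 12: ref 3 -> FAULT, evict 1, frames=[3,2] (faults so far: 6)
  step 13: ref 3 -> HIT, frames=[3,2] (faults so far: 6)
  LRU total faults: 6
--- Optimal ---
  step 0: ref 2 -> FAULT, frames=[2,-] (faults so far: 1)
  step 1: ref 2 -> HIT, frames=[2,-] (faults so far: 1)
  step 2: ref 1 -> FAULT, frames=[2,1] (faults so far: 2)
  step 3: ref 3 -> FAULT, evict 2, frames=[3,1] (faults so far: 3)
  step 4: ref 1 -> HIT, frames=[3,1] (faults so far: 3)
  step 5: ref 3 -> HIT, frames=[3,1] (faults so far: 3)
  step 6: ref 3 -> HIT, frames=[3,1] (faults so far: 3)
  step 7: ref 2 -> FAULT, evict 3, frames=[2,1] (faults so far: 4)
  step 8: ref 1 -> HIT, frames=[2,1] (faults so far: 4)
  step 9: ref 1 -> HIT, frames=[2,1] (faults so far: 4)
  step 10: ref 2 -> HIT, frames=[2,1] (faults so far: 4)
  step 11: ref 2 -> HIT, frames=[2,1] (faults so far: 4)
  step 12: ref 3 -> FAULT, evict 1, frames=[2,3] (faults so far: 5)
  step 13: ref 3 -> HIT, frames=[2,3] (faults so far: 5)
  Optimal total faults: 5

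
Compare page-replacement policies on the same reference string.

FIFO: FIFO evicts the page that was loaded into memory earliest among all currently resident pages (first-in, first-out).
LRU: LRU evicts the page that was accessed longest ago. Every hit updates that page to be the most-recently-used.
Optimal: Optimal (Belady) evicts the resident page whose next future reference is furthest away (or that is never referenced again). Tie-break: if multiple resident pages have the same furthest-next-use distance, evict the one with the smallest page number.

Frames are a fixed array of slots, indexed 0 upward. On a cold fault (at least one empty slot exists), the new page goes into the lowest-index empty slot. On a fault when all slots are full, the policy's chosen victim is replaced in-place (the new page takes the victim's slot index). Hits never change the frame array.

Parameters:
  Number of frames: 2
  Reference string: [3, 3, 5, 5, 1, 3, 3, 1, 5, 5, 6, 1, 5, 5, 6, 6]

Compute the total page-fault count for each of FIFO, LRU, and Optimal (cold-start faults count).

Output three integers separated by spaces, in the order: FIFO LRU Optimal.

Answer: 9 9 6

Derivation:
--- FIFO ---
  step 0: ref 3 -> FAULT, frames=[3,-] (faults so far: 1)
  step 1: ref 3 -> HIT, frames=[3,-] (faults so far: 1)
  step 2: ref 5 -> FAULT, frames=[3,5] (faults so far: 2)
  step 3: ref 5 -> HIT, frames=[3,5] (faults so far: 2)
  step 4: ref 1 -> FAULT, evict 3, frames=[1,5] (faults so far: 3)
  step 5: ref 3 -> FAULT, evict 5, frames=[1,3] (faults so far: 4)
  step 6: ref 3 -> HIT, frames=[1,3] (faults so far: 4)
  step 7: ref 1 -> HIT, frames=[1,3] (faults so far: 4)
  step 8: ref 5 -> FAULT, evict 1, frames=[5,3] (faults so far: 5)
  step 9: ref 5 -> HIT, frames=[5,3] (faults so far: 5)
  step 10: ref 6 -> FAULT, evict 3, frames=[5,6] (faults so far: 6)
  step 11: ref 1 -> FAULT, evict 5, frames=[1,6] (faults so far: 7)
  step 12: ref 5 -> FAULT, evict 6, frames=[1,5] (faults so far: 8)
  step 13: ref 5 -> HIT, frames=[1,5] (faults so far: 8)
  step 14: ref 6 -> FAULT, evict 1, frames=[6,5] (faults so far: 9)
  step 15: ref 6 -> HIT, frames=[6,5] (faults so far: 9)
  FIFO total faults: 9
--- LRU ---
  step 0: ref 3 -> FAULT, frames=[3,-] (faults so far: 1)
  step 1: ref 3 -> HIT, frames=[3,-] (faults so far: 1)
  step 2: ref 5 -> FAULT, frames=[3,5] (faults so far: 2)
  step 3: ref 5 -> HIT, frames=[3,5] (faults so far: 2)
  step 4: ref 1 -> FAULT, evict 3, frames=[1,5] (faults so far: 3)
  step 5: ref 3 -> FAULT, evict 5, frames=[1,3] (faults so far: 4)
  step 6: ref 3 -> HIT, frames=[1,3] (faults so far: 4)
  step 7: ref 1 -> HIT, frames=[1,3] (faults so far: 4)
  step 8: ref 5 -> FAULT, evict 3, frames=[1,5] (faults so far: 5)
  step 9: ref 5 -> HIT, frames=[1,5] (faults so far: 5)
  step 10: ref 6 -> FAULT, evict 1, frames=[6,5] (faults so far: 6)
  step 11: ref 1 -> FAULT, evict 5, frames=[6,1] (faults so far: 7)
  step 12: ref 5 -> FAULT, evict 6, frames=[5,1] (faults so far: 8)
  step 13: ref 5 -> HIT, frames=[5,1] (faults so far: 8)
  step 14: ref 6 -> FAULT, evict 1, frames=[5,6] (faults so far: 9)
  step 15: ref 6 -> HIT, frames=[5,6] (faults so far: 9)
  LRU total faults: 9
--- Optimal ---
  step 0: ref 3 -> FAULT, frames=[3,-] (faults so far: 1)
  step 1: ref 3 -> HIT, frames=[3,-] (faults so far: 1)
  step 2: ref 5 -> FAULT, frames=[3,5] (faults so far: 2)
  step 3: ref 5 -> HIT, frames=[3,5] (faults so far: 2)
  step 4: ref 1 -> FAULT, evict 5, frames=[3,1] (faults so far: 3)
  step 5: ref 3 -> HIT, frames=[3,1] (faults so far: 3)
  step 6: ref 3 -> HIT, frames=[3,1] (faults so far: 3)
  step 7: ref 1 -> HIT, frames=[3,1] (faults so far: 3)
  step 8: ref 5 -> FAULT, evict 3, frames=[5,1] (faults so far: 4)
  step 9: ref 5 -> HIT, frames=[5,1] (faults so far: 4)
  step 10: ref 6 -> FAULT, evict 5, frames=[6,1] (faults so far: 5)
  step 11: ref 1 -> HIT, frames=[6,1] (faults so far: 5)
  step 12: ref 5 -> FAULT, evict 1, frames=[6,5] (faults so far: 6)
  step 13: ref 5 -> HIT, frames=[6,5] (faults so far: 6)
  step 14: ref 6 -> HIT, frames=[6,5] (faults so far: 6)
  step 15: ref 6 -> HIT, frames=[6,5] (faults so far: 6)
  Optimal total faults: 6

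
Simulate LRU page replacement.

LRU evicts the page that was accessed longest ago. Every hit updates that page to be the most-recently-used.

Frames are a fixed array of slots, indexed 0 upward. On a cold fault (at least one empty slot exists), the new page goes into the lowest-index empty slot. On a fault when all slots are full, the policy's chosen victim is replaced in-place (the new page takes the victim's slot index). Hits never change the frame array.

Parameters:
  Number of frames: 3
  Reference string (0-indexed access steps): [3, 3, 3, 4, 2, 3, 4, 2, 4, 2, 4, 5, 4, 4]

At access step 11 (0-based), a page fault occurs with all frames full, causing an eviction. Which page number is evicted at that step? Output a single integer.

Step 0: ref 3 -> FAULT, frames=[3,-,-]
Step 1: ref 3 -> HIT, frames=[3,-,-]
Step 2: ref 3 -> HIT, frames=[3,-,-]
Step 3: ref 4 -> FAULT, frames=[3,4,-]
Step 4: ref 2 -> FAULT, frames=[3,4,2]
Step 5: ref 3 -> HIT, frames=[3,4,2]
Step 6: ref 4 -> HIT, frames=[3,4,2]
Step 7: ref 2 -> HIT, frames=[3,4,2]
Step 8: ref 4 -> HIT, frames=[3,4,2]
Step 9: ref 2 -> HIT, frames=[3,4,2]
Step 10: ref 4 -> HIT, frames=[3,4,2]
Step 11: ref 5 -> FAULT, evict 3, frames=[5,4,2]
At step 11: evicted page 3

Answer: 3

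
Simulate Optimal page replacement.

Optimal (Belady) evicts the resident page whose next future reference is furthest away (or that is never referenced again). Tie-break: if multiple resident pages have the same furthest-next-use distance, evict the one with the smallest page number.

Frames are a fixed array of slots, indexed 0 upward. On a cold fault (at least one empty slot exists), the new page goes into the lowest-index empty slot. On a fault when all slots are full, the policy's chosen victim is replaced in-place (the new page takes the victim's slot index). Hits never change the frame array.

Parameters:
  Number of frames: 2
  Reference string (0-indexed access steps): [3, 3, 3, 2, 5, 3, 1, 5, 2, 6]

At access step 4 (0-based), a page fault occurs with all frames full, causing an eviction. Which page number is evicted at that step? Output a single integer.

Answer: 2

Derivation:
Step 0: ref 3 -> FAULT, frames=[3,-]
Step 1: ref 3 -> HIT, frames=[3,-]
Step 2: ref 3 -> HIT, frames=[3,-]
Step 3: ref 2 -> FAULT, frames=[3,2]
Step 4: ref 5 -> FAULT, evict 2, frames=[3,5]
At step 4: evicted page 2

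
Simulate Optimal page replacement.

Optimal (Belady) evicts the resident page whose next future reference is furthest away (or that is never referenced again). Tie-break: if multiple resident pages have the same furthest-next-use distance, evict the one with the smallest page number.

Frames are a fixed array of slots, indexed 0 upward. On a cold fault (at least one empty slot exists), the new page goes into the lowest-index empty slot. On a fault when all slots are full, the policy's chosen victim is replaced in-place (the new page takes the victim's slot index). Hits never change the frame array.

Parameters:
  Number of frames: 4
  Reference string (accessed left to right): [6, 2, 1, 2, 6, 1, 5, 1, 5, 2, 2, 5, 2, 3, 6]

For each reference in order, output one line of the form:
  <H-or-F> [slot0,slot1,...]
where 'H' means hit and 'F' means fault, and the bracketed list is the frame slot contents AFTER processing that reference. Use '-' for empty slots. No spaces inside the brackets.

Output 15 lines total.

F [6,-,-,-]
F [6,2,-,-]
F [6,2,1,-]
H [6,2,1,-]
H [6,2,1,-]
H [6,2,1,-]
F [6,2,1,5]
H [6,2,1,5]
H [6,2,1,5]
H [6,2,1,5]
H [6,2,1,5]
H [6,2,1,5]
H [6,2,1,5]
F [6,2,3,5]
H [6,2,3,5]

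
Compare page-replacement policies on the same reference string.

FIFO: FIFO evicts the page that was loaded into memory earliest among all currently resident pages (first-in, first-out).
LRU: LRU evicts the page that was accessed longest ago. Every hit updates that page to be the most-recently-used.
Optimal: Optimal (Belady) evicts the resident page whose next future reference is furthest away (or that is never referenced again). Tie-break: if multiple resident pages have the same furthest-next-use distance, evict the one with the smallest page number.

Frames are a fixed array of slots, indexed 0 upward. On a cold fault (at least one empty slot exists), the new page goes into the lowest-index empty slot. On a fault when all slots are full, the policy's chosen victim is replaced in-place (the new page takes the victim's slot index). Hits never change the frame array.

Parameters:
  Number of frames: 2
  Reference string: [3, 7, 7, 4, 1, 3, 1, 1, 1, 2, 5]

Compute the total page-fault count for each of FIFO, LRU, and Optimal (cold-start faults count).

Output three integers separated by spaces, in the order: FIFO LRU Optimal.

--- FIFO ---
  step 0: ref 3 -> FAULT, frames=[3,-] (faults so far: 1)
  step 1: ref 7 -> FAULT, frames=[3,7] (faults so far: 2)
  step 2: ref 7 -> HIT, frames=[3,7] (faults so far: 2)
  step 3: ref 4 -> FAULT, evict 3, frames=[4,7] (faults so far: 3)
  step 4: ref 1 -> FAULT, evict 7, frames=[4,1] (faults so far: 4)
  step 5: ref 3 -> FAULT, evict 4, frames=[3,1] (faults so far: 5)
  step 6: ref 1 -> HIT, frames=[3,1] (faults so far: 5)
  step 7: ref 1 -> HIT, frames=[3,1] (faults so far: 5)
  step 8: ref 1 -> HIT, frames=[3,1] (faults so far: 5)
  step 9: ref 2 -> FAULT, evict 1, frames=[3,2] (faults so far: 6)
  step 10: ref 5 -> FAULT, evict 3, frames=[5,2] (faults so far: 7)
  FIFO total faults: 7
--- LRU ---
  step 0: ref 3 -> FAULT, frames=[3,-] (faults so far: 1)
  step 1: ref 7 -> FAULT, frames=[3,7] (faults so far: 2)
  step 2: ref 7 -> HIT, frames=[3,7] (faults so far: 2)
  step 3: ref 4 -> FAULT, evict 3, frames=[4,7] (faults so far: 3)
  step 4: ref 1 -> FAULT, evict 7, frames=[4,1] (faults so far: 4)
  step 5: ref 3 -> FAULT, evict 4, frames=[3,1] (faults so far: 5)
  step 6: ref 1 -> HIT, frames=[3,1] (faults so far: 5)
  step 7: ref 1 -> HIT, frames=[3,1] (faults so far: 5)
  step 8: ref 1 -> HIT, frames=[3,1] (faults so far: 5)
  step 9: ref 2 -> FAULT, evict 3, frames=[2,1] (faults so far: 6)
  step 10: ref 5 -> FAULT, evict 1, frames=[2,5] (faults so far: 7)
  LRU total faults: 7
--- Optimal ---
  step 0: ref 3 -> FAULT, frames=[3,-] (faults so far: 1)
  step 1: ref 7 -> FAULT, frames=[3,7] (faults so far: 2)
  step 2: ref 7 -> HIT, frames=[3,7] (faults so far: 2)
  step 3: ref 4 -> FAULT, evict 7, frames=[3,4] (faults so far: 3)
  step 4: ref 1 -> FAULT, evict 4, frames=[3,1] (faults so far: 4)
  step 5: ref 3 -> HIT, frames=[3,1] (faults so far: 4)
  step 6: ref 1 -> HIT, frames=[3,1] (faults so far: 4)
  step 7: ref 1 -> HIT, frames=[3,1] (faults so far: 4)
  step 8: ref 1 -> HIT, frames=[3,1] (faults so far: 4)
  step 9: ref 2 -> FAULT, evict 1, frames=[3,2] (faults so far: 5)
  step 10: ref 5 -> FAULT, evict 2, frames=[3,5] (faults so far: 6)
  Optimal total faults: 6

Answer: 7 7 6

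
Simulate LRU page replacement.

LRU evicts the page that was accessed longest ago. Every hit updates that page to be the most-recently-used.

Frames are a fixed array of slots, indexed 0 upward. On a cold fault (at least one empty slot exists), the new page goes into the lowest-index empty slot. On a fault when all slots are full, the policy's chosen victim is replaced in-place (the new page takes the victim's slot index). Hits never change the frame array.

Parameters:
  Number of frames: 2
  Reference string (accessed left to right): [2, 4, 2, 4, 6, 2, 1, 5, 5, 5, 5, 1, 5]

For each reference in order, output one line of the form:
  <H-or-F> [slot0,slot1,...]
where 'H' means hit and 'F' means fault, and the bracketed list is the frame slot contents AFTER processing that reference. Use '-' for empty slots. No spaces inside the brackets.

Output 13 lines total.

F [2,-]
F [2,4]
H [2,4]
H [2,4]
F [6,4]
F [6,2]
F [1,2]
F [1,5]
H [1,5]
H [1,5]
H [1,5]
H [1,5]
H [1,5]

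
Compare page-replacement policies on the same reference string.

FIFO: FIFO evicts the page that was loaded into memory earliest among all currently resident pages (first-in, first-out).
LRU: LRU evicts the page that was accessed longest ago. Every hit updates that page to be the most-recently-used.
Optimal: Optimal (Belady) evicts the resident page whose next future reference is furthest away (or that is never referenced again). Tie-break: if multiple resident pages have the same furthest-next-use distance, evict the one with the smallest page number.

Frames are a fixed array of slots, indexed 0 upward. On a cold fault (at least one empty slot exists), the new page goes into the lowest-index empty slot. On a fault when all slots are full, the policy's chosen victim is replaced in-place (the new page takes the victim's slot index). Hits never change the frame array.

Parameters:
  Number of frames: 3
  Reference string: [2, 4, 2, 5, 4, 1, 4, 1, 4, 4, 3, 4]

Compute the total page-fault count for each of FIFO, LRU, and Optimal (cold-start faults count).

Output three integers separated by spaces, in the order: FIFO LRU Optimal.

--- FIFO ---
  step 0: ref 2 -> FAULT, frames=[2,-,-] (faults so far: 1)
  step 1: ref 4 -> FAULT, frames=[2,4,-] (faults so far: 2)
  step 2: ref 2 -> HIT, frames=[2,4,-] (faults so far: 2)
  step 3: ref 5 -> FAULT, frames=[2,4,5] (faults so far: 3)
  step 4: ref 4 -> HIT, frames=[2,4,5] (faults so far: 3)
  step 5: ref 1 -> FAULT, evict 2, frames=[1,4,5] (faults so far: 4)
  step 6: ref 4 -> HIT, frames=[1,4,5] (faults so far: 4)
  step 7: ref 1 -> HIT, frames=[1,4,5] (faults so far: 4)
  step 8: ref 4 -> HIT, frames=[1,4,5] (faults so far: 4)
  step 9: ref 4 -> HIT, frames=[1,4,5] (faults so far: 4)
  step 10: ref 3 -> FAULT, evict 4, frames=[1,3,5] (faults so far: 5)
  step 11: ref 4 -> FAULT, evict 5, frames=[1,3,4] (faults so far: 6)
  FIFO total faults: 6
--- LRU ---
  step 0: ref 2 -> FAULT, frames=[2,-,-] (faults so far: 1)
  step 1: ref 4 -> FAULT, frames=[2,4,-] (faults so far: 2)
  step 2: ref 2 -> HIT, frames=[2,4,-] (faults so far: 2)
  step 3: ref 5 -> FAULT, frames=[2,4,5] (faults so far: 3)
  step 4: ref 4 -> HIT, frames=[2,4,5] (faults so far: 3)
  step 5: ref 1 -> FAULT, evict 2, frames=[1,4,5] (faults so far: 4)
  step 6: ref 4 -> HIT, frames=[1,4,5] (faults so far: 4)
  step 7: ref 1 -> HIT, frames=[1,4,5] (faults so far: 4)
  step 8: ref 4 -> HIT, frames=[1,4,5] (faults so far: 4)
  step 9: ref 4 -> HIT, frames=[1,4,5] (faults so far: 4)
  step 10: ref 3 -> FAULT, evict 5, frames=[1,4,3] (faults so far: 5)
  step 11: ref 4 -> HIT, frames=[1,4,3] (faults so far: 5)
  LRU total faults: 5
--- Optimal ---
  step 0: ref 2 -> FAULT, frames=[2,-,-] (faults so far: 1)
  step 1: ref 4 -> FAULT, frames=[2,4,-] (faults so far: 2)
  step 2: ref 2 -> HIT, frames=[2,4,-] (faults so far: 2)
  step 3: ref 5 -> FAULT, frames=[2,4,5] (faults so far: 3)
  step 4: ref 4 -> HIT, frames=[2,4,5] (faults so far: 3)
  step 5: ref 1 -> FAULT, evict 2, frames=[1,4,5] (faults so far: 4)
  step 6: ref 4 -> HIT, frames=[1,4,5] (faults so far: 4)
  step 7: ref 1 -> HIT, frames=[1,4,5] (faults so far: 4)
  step 8: ref 4 -> HIT, frames=[1,4,5] (faults so far: 4)
  step 9: ref 4 -> HIT, frames=[1,4,5] (faults so far: 4)
  step 10: ref 3 -> FAULT, evict 1, frames=[3,4,5] (faults so far: 5)
  step 11: ref 4 -> HIT, frames=[3,4,5] (faults so far: 5)
  Optimal total faults: 5

Answer: 6 5 5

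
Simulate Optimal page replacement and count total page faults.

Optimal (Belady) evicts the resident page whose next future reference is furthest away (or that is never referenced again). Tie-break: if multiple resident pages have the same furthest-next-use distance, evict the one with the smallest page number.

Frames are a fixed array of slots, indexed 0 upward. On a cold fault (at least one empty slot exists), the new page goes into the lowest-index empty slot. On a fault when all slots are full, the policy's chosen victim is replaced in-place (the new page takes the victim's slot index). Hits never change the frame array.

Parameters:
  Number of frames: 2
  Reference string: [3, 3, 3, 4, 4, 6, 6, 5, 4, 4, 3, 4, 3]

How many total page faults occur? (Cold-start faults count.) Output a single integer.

Answer: 5

Derivation:
Step 0: ref 3 → FAULT, frames=[3,-]
Step 1: ref 3 → HIT, frames=[3,-]
Step 2: ref 3 → HIT, frames=[3,-]
Step 3: ref 4 → FAULT, frames=[3,4]
Step 4: ref 4 → HIT, frames=[3,4]
Step 5: ref 6 → FAULT (evict 3), frames=[6,4]
Step 6: ref 6 → HIT, frames=[6,4]
Step 7: ref 5 → FAULT (evict 6), frames=[5,4]
Step 8: ref 4 → HIT, frames=[5,4]
Step 9: ref 4 → HIT, frames=[5,4]
Step 10: ref 3 → FAULT (evict 5), frames=[3,4]
Step 11: ref 4 → HIT, frames=[3,4]
Step 12: ref 3 → HIT, frames=[3,4]
Total faults: 5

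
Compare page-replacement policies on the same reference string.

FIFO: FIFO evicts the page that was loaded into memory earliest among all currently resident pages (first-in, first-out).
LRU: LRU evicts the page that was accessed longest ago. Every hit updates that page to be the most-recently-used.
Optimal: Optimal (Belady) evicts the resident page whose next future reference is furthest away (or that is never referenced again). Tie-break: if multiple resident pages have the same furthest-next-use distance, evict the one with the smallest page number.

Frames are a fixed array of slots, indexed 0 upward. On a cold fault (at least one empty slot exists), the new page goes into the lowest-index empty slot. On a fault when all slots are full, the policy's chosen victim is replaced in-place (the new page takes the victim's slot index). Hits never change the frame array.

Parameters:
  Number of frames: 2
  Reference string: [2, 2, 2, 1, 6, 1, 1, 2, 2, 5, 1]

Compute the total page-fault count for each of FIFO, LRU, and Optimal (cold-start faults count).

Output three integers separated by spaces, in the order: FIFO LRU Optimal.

Answer: 6 6 5

Derivation:
--- FIFO ---
  step 0: ref 2 -> FAULT, frames=[2,-] (faults so far: 1)
  step 1: ref 2 -> HIT, frames=[2,-] (faults so far: 1)
  step 2: ref 2 -> HIT, frames=[2,-] (faults so far: 1)
  step 3: ref 1 -> FAULT, frames=[2,1] (faults so far: 2)
  step 4: ref 6 -> FAULT, evict 2, frames=[6,1] (faults so far: 3)
  step 5: ref 1 -> HIT, frames=[6,1] (faults so far: 3)
  step 6: ref 1 -> HIT, frames=[6,1] (faults so far: 3)
  step 7: ref 2 -> FAULT, evict 1, frames=[6,2] (faults so far: 4)
  step 8: ref 2 -> HIT, frames=[6,2] (faults so far: 4)
  step 9: ref 5 -> FAULT, evict 6, frames=[5,2] (faults so far: 5)
  step 10: ref 1 -> FAULT, evict 2, frames=[5,1] (faults so far: 6)
  FIFO total faults: 6
--- LRU ---
  step 0: ref 2 -> FAULT, frames=[2,-] (faults so far: 1)
  step 1: ref 2 -> HIT, frames=[2,-] (faults so far: 1)
  step 2: ref 2 -> HIT, frames=[2,-] (faults so far: 1)
  step 3: ref 1 -> FAULT, frames=[2,1] (faults so far: 2)
  step 4: ref 6 -> FAULT, evict 2, frames=[6,1] (faults so far: 3)
  step 5: ref 1 -> HIT, frames=[6,1] (faults so far: 3)
  step 6: ref 1 -> HIT, frames=[6,1] (faults so far: 3)
  step 7: ref 2 -> FAULT, evict 6, frames=[2,1] (faults so far: 4)
  step 8: ref 2 -> HIT, frames=[2,1] (faults so far: 4)
  step 9: ref 5 -> FAULT, evict 1, frames=[2,5] (faults so far: 5)
  step 10: ref 1 -> FAULT, evict 2, frames=[1,5] (faults so far: 6)
  LRU total faults: 6
--- Optimal ---
  step 0: ref 2 -> FAULT, frames=[2,-] (faults so far: 1)
  step 1: ref 2 -> HIT, frames=[2,-] (faults so far: 1)
  step 2: ref 2 -> HIT, frames=[2,-] (faults so far: 1)
  step 3: ref 1 -> FAULT, frames=[2,1] (faults so far: 2)
  step 4: ref 6 -> FAULT, evict 2, frames=[6,1] (faults so far: 3)
  step 5: ref 1 -> HIT, frames=[6,1] (faults so far: 3)
  step 6: ref 1 -> HIT, frames=[6,1] (faults so far: 3)
  step 7: ref 2 -> FAULT, evict 6, frames=[2,1] (faults so far: 4)
  step 8: ref 2 -> HIT, frames=[2,1] (faults so far: 4)
  step 9: ref 5 -> FAULT, evict 2, frames=[5,1] (faults so far: 5)
  step 10: ref 1 -> HIT, frames=[5,1] (faults so far: 5)
  Optimal total faults: 5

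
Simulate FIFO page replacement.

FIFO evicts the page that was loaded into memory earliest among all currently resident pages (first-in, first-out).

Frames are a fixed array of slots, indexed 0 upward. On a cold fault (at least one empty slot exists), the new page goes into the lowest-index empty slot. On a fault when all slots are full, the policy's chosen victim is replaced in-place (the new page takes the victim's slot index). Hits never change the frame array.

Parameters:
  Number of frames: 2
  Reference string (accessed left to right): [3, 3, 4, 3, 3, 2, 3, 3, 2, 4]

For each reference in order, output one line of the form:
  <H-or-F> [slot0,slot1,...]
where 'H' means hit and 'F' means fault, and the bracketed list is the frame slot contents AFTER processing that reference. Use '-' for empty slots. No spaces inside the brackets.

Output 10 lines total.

F [3,-]
H [3,-]
F [3,4]
H [3,4]
H [3,4]
F [2,4]
F [2,3]
H [2,3]
H [2,3]
F [4,3]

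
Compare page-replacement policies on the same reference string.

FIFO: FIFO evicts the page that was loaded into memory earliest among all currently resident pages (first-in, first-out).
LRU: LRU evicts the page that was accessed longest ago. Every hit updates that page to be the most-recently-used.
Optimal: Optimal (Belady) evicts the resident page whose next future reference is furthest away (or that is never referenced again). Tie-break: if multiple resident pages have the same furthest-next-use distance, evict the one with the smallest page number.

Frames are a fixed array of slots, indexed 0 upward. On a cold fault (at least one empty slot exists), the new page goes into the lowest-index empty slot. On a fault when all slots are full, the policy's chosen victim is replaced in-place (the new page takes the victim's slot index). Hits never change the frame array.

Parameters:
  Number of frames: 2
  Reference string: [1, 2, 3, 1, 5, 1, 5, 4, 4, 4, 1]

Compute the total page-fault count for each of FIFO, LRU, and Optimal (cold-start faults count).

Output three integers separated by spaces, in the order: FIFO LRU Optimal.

--- FIFO ---
  step 0: ref 1 -> FAULT, frames=[1,-] (faults so far: 1)
  step 1: ref 2 -> FAULT, frames=[1,2] (faults so far: 2)
  step 2: ref 3 -> FAULT, evict 1, frames=[3,2] (faults so far: 3)
  step 3: ref 1 -> FAULT, evict 2, frames=[3,1] (faults so far: 4)
  step 4: ref 5 -> FAULT, evict 3, frames=[5,1] (faults so far: 5)
  step 5: ref 1 -> HIT, frames=[5,1] (faults so far: 5)
  step 6: ref 5 -> HIT, frames=[5,1] (faults so far: 5)
  step 7: ref 4 -> FAULT, evict 1, frames=[5,4] (faults so far: 6)
  step 8: ref 4 -> HIT, frames=[5,4] (faults so far: 6)
  step 9: ref 4 -> HIT, frames=[5,4] (faults so far: 6)
  step 10: ref 1 -> FAULT, evict 5, frames=[1,4] (faults so far: 7)
  FIFO total faults: 7
--- LRU ---
  step 0: ref 1 -> FAULT, frames=[1,-] (faults so far: 1)
  step 1: ref 2 -> FAULT, frames=[1,2] (faults so far: 2)
  step 2: ref 3 -> FAULT, evict 1, frames=[3,2] (faults so far: 3)
  step 3: ref 1 -> FAULT, evict 2, frames=[3,1] (faults so far: 4)
  step 4: ref 5 -> FAULT, evict 3, frames=[5,1] (faults so far: 5)
  step 5: ref 1 -> HIT, frames=[5,1] (faults so far: 5)
  step 6: ref 5 -> HIT, frames=[5,1] (faults so far: 5)
  step 7: ref 4 -> FAULT, evict 1, frames=[5,4] (faults so far: 6)
  step 8: ref 4 -> HIT, frames=[5,4] (faults so far: 6)
  step 9: ref 4 -> HIT, frames=[5,4] (faults so far: 6)
  step 10: ref 1 -> FAULT, evict 5, frames=[1,4] (faults so far: 7)
  LRU total faults: 7
--- Optimal ---
  step 0: ref 1 -> FAULT, frames=[1,-] (faults so far: 1)
  step 1: ref 2 -> FAULT, frames=[1,2] (faults so far: 2)
  step 2: ref 3 -> FAULT, evict 2, frames=[1,3] (faults so far: 3)
  step 3: ref 1 -> HIT, frames=[1,3] (faults so far: 3)
  step 4: ref 5 -> FAULT, evict 3, frames=[1,5] (faults so far: 4)
  step 5: ref 1 -> HIT, frames=[1,5] (faults so far: 4)
  step 6: ref 5 -> HIT, frames=[1,5] (faults so far: 4)
  step 7: ref 4 -> FAULT, evict 5, frames=[1,4] (faults so far: 5)
  step 8: ref 4 -> HIT, frames=[1,4] (faults so far: 5)
  step 9: ref 4 -> HIT, frames=[1,4] (faults so far: 5)
  step 10: ref 1 -> HIT, frames=[1,4] (faults so far: 5)
  Optimal total faults: 5

Answer: 7 7 5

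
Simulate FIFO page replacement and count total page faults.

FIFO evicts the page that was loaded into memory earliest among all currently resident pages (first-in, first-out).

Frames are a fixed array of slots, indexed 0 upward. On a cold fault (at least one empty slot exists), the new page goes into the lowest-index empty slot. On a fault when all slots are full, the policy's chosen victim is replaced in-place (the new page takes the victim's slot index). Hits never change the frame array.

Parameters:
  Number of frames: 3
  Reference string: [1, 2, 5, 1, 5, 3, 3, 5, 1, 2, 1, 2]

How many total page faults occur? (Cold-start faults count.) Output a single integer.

Answer: 6

Derivation:
Step 0: ref 1 → FAULT, frames=[1,-,-]
Step 1: ref 2 → FAULT, frames=[1,2,-]
Step 2: ref 5 → FAULT, frames=[1,2,5]
Step 3: ref 1 → HIT, frames=[1,2,5]
Step 4: ref 5 → HIT, frames=[1,2,5]
Step 5: ref 3 → FAULT (evict 1), frames=[3,2,5]
Step 6: ref 3 → HIT, frames=[3,2,5]
Step 7: ref 5 → HIT, frames=[3,2,5]
Step 8: ref 1 → FAULT (evict 2), frames=[3,1,5]
Step 9: ref 2 → FAULT (evict 5), frames=[3,1,2]
Step 10: ref 1 → HIT, frames=[3,1,2]
Step 11: ref 2 → HIT, frames=[3,1,2]
Total faults: 6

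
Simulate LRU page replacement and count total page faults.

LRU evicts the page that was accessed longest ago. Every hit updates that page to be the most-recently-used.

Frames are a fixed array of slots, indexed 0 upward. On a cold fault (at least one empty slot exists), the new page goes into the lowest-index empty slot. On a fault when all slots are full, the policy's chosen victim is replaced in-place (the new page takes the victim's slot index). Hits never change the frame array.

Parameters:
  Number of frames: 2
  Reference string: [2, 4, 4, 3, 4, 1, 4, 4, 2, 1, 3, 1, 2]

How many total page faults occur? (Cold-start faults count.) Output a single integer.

Answer: 8

Derivation:
Step 0: ref 2 → FAULT, frames=[2,-]
Step 1: ref 4 → FAULT, frames=[2,4]
Step 2: ref 4 → HIT, frames=[2,4]
Step 3: ref 3 → FAULT (evict 2), frames=[3,4]
Step 4: ref 4 → HIT, frames=[3,4]
Step 5: ref 1 → FAULT (evict 3), frames=[1,4]
Step 6: ref 4 → HIT, frames=[1,4]
Step 7: ref 4 → HIT, frames=[1,4]
Step 8: ref 2 → FAULT (evict 1), frames=[2,4]
Step 9: ref 1 → FAULT (evict 4), frames=[2,1]
Step 10: ref 3 → FAULT (evict 2), frames=[3,1]
Step 11: ref 1 → HIT, frames=[3,1]
Step 12: ref 2 → FAULT (evict 3), frames=[2,1]
Total faults: 8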